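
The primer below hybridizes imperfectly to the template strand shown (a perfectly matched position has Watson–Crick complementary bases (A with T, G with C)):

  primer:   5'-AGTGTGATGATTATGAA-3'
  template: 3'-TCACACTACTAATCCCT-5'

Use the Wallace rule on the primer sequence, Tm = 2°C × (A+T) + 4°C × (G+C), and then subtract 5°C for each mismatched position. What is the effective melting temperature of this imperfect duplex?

34°C

Primer base counts: A=6, T=6, G=5, C=0 → A+T=12, G+C=5
Perfect-match Tm = 2(12) + 4(5) = 24 + 20 = 44°C
Mismatches (positions where the bases are not complementary): 2 (at positions 14, 16)
Effective Tm = 44 − 2×5 = 44 − 10 = 34°C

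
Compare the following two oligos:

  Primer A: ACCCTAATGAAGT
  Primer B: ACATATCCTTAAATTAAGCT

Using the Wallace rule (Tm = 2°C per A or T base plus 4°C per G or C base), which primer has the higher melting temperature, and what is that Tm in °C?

Primer B, 50°C

Primer A: A+T=8, G+C=5 → Tm = 2(8)+4(5) = 36°C
Primer B: A+T=15, G+C=5 → Tm = 2(15)+4(5) = 50°C
36°C vs 50°C → primer B is higher.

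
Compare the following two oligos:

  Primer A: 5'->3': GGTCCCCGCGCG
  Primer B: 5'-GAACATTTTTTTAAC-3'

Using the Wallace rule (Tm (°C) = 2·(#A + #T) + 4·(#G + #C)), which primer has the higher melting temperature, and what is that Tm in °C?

Primer A: A+T=1, G+C=11 → Tm = 2(1)+4(11) = 46°C
Primer B: A+T=12, G+C=3 → Tm = 2(12)+4(3) = 36°C
46°C vs 36°C → primer A is higher.

Primer A, 46°C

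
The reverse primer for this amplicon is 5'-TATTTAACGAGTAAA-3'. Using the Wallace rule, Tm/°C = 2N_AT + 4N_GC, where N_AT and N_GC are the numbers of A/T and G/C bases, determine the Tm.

Counting bases: G=2, C=1, A=7, T=5
AT pairs contribute 12, GC pairs contribute 3.
Tm = 2×12 + 4×3 = 36°C

36°C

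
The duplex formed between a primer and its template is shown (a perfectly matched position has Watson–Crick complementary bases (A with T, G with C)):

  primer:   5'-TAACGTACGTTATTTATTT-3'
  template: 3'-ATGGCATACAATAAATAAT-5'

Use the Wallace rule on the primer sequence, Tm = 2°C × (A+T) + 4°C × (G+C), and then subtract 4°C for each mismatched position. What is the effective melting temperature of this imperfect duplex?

Primer base counts: A=5, T=10, G=2, C=2 → A+T=15, G+C=4
Perfect-match Tm = 2(15) + 4(4) = 30 + 16 = 46°C
Mismatches (positions where the bases are not complementary): 3 (at positions 3, 8, 19)
Effective Tm = 46 − 3×4 = 46 − 12 = 34°C

34°C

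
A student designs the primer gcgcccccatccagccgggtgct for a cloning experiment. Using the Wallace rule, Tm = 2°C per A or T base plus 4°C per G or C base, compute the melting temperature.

Scanning the sequence gives C=11, A=2, T=3, G=7.
A+T = 5, G+C = 18
Tm = 2(5) + 4(18) = 10 + 72 = 82°C

82°C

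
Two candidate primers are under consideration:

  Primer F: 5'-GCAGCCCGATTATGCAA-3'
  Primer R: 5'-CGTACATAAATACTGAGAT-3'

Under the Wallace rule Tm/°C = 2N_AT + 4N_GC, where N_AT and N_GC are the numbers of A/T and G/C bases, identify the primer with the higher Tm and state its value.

Primer F: A+T=8, G+C=9 → Tm = 2(8)+4(9) = 52°C
Primer R: A+T=13, G+C=6 → Tm = 2(13)+4(6) = 50°C
52°C vs 50°C → primer F is higher.

Primer F, 52°C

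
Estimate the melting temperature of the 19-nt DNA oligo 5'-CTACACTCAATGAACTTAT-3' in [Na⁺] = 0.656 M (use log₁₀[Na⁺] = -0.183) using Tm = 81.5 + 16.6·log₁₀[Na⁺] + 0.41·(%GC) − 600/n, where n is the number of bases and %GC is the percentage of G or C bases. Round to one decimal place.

59.8°C

Length n = 19. Base counts: G=1, C=5, A=7, T=6
G+C = 6, so %GC = 6/19 × 100 = 31.579%
Salt term: 16.6 × (-0.183) = -3.038
GC term: 0.41 × 31.579 = 12.947; length term: −600/19 = −31.579
Tm = 81.5 + (-3.038) + 12.947 − 31.579 = 59.83 → 59.8°C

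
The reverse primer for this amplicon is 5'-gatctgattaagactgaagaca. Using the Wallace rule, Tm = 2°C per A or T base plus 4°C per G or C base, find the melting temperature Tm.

60°C

Base counts: A=9, T=5, C=3, G=5
So N_AT = 14 and N_GC = 8.
Tm = 2×14 + 4×8 = 60°C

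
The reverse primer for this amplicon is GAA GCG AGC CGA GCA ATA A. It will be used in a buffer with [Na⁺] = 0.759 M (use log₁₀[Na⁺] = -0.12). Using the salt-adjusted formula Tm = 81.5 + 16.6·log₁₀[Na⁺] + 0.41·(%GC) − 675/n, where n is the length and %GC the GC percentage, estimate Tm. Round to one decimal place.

Length n = 19. Scanning the sequence gives C=4, A=8, G=6, T=1.
G+C = 10, so %GC = 10/19 × 100 = 52.632%
Salt term: 16.6 × (-0.12) = -1.992
GC term: 0.41 × 52.632 = 21.579; length term: −675/19 = −35.526
Tm = 81.5 + (-1.992) + 21.579 − 35.526 = 65.561 → 65.6°C

65.6°C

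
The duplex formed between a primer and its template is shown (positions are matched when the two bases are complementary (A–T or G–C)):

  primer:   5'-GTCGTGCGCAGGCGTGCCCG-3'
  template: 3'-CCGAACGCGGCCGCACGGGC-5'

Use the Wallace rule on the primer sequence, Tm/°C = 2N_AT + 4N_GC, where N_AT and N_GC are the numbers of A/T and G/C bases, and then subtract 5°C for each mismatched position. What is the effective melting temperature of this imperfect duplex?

Primer base counts: A=1, T=3, G=9, C=7 → A+T=4, G+C=16
Perfect-match Tm = 2(4) + 4(16) = 8 + 64 = 72°C
Mismatches (positions where the bases are not complementary): 3 (at positions 2, 4, 10)
Effective Tm = 72 − 3×5 = 72 − 15 = 57°C

57°C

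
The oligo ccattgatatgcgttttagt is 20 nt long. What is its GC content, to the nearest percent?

35%

Scanning the sequence gives A=4, T=9, G=4, C=3.
G+C = 4 + 3 = 7 out of 20 bases
%GC = 7/20 × 100 = 35% ≈ 35%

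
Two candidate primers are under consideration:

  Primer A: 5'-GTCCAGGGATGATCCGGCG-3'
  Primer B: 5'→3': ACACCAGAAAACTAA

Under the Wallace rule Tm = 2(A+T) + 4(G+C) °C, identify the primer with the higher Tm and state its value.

Primer A: A+T=6, G+C=13 → Tm = 2(6)+4(13) = 64°C
Primer B: A+T=10, G+C=5 → Tm = 2(10)+4(5) = 40°C
64°C vs 40°C → primer A is higher.

Primer A, 64°C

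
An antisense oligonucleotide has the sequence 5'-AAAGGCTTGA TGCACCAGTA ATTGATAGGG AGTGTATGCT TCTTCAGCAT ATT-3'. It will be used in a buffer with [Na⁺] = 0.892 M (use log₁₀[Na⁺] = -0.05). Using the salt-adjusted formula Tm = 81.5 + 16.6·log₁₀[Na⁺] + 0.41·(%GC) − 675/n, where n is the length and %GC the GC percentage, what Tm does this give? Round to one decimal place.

84.2°C

Length n = 53. Scanning the sequence gives C=8, G=13, T=17, A=15.
G+C = 21, so %GC = 21/53 × 100 = 39.623%
Salt term: 16.6 × (-0.05) = -0.83
GC term: 0.41 × 39.623 = 16.245; length term: −675/53 = −12.736
Tm = 81.5 + (-0.83) + 16.245 − 12.736 = 84.179 → 84.2°C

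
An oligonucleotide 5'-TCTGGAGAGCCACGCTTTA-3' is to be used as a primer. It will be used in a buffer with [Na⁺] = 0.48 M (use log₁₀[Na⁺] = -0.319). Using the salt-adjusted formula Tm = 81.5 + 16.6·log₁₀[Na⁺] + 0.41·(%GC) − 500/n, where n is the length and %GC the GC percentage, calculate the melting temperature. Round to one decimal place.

71.5°C

Length n = 19. T=5, G=5, C=5, A=4
G+C = 10, so %GC = 10/19 × 100 = 52.632%
Salt term: 16.6 × (-0.319) = -5.295
GC term: 0.41 × 52.632 = 21.579; length term: −500/19 = −26.316
Tm = 81.5 + (-5.295) + 21.579 − 26.316 = 71.468 → 71.5°C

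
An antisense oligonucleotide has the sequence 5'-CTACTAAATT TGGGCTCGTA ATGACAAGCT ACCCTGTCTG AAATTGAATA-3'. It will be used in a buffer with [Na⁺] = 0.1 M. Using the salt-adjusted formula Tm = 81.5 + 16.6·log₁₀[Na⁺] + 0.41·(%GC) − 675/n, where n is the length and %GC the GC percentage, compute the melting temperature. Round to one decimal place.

67.0°C

Length n = 50. T=15, A=16, C=10, G=9
G+C = 19, so %GC = 19/50 × 100 = 38%
Salt term: 16.6 × (-1) = -16.6
GC term: 0.41 × 38 = 15.58; length term: −675/50 = −13.5
Tm = 81.5 + (-16.6) + 15.58 − 13.5 = 66.98 → 67.0°C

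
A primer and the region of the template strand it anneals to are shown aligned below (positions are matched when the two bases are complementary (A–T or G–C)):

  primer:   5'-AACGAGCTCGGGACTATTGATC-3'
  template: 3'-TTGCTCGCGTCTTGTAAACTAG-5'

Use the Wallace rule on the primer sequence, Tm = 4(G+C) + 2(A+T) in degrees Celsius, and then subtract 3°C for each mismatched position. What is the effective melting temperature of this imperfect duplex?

51°C

Primer base counts: A=6, T=5, G=6, C=5 → A+T=11, G+C=11
Perfect-match Tm = 2(11) + 4(11) = 22 + 44 = 66°C
Mismatches (positions where the bases are not complementary): 5 (at positions 8, 10, 12, 15, 16)
Effective Tm = 66 − 5×3 = 66 − 15 = 51°C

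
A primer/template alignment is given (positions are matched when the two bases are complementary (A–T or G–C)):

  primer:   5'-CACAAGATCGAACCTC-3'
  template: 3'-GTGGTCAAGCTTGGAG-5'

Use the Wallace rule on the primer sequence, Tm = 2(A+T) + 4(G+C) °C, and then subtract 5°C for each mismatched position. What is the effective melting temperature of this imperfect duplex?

Primer base counts: A=6, T=2, G=2, C=6 → A+T=8, G+C=8
Perfect-match Tm = 2(8) + 4(8) = 16 + 32 = 48°C
Mismatches (positions where the bases are not complementary): 2 (at positions 4, 7)
Effective Tm = 48 − 2×5 = 48 − 10 = 38°C

38°C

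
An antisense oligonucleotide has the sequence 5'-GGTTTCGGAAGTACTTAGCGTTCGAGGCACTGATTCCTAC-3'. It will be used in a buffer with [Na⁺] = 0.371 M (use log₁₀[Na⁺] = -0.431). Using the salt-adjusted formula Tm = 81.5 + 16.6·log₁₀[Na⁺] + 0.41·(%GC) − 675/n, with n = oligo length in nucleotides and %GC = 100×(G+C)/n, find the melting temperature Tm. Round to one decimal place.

Length n = 40. Base counts: G=11, A=8, C=9, T=12
G+C = 20, so %GC = 20/40 × 100 = 50%
Salt term: 16.6 × (-0.431) = -7.155
GC term: 0.41 × 50 = 20.5; length term: −675/40 = −16.875
Tm = 81.5 + (-7.155) + 20.5 − 16.875 = 77.97 → 78.0°C

78.0°C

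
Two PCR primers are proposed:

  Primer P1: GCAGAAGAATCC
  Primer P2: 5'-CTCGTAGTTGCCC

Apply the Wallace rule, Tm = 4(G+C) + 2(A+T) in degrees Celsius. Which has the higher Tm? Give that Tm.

Primer P1: A+T=6, G+C=6 → Tm = 2(6)+4(6) = 36°C
Primer P2: A+T=5, G+C=8 → Tm = 2(5)+4(8) = 42°C
36°C vs 42°C → primer P2 is higher.

Primer P2, 42°C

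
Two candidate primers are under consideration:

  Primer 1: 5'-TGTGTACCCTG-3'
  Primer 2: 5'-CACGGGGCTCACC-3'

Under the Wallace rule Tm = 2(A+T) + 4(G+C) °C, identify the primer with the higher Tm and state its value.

Primer 2, 46°C

Primer 1: A+T=5, G+C=6 → Tm = 2(5)+4(6) = 34°C
Primer 2: A+T=3, G+C=10 → Tm = 2(3)+4(10) = 46°C
34°C vs 46°C → primer 2 is higher.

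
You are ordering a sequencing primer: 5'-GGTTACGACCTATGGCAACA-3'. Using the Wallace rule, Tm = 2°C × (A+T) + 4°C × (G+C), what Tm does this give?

Counting bases: T=4, A=6, C=5, G=5
So N_AT = 10 and N_GC = 10.
Tm = 2(10) + 4(10) = 20 + 40 = 60°C

60°C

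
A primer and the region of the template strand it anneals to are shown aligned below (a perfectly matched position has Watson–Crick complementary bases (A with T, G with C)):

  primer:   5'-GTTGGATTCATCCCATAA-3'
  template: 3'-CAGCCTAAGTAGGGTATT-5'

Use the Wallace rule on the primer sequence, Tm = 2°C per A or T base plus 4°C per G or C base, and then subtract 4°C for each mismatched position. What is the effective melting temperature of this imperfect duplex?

Primer base counts: A=5, T=6, G=3, C=4 → A+T=11, G+C=7
Perfect-match Tm = 2(11) + 4(7) = 22 + 28 = 50°C
Mismatches (positions where the bases are not complementary): 1 (at position 3)
Effective Tm = 50 − 1×4 = 50 − 4 = 46°C

46°C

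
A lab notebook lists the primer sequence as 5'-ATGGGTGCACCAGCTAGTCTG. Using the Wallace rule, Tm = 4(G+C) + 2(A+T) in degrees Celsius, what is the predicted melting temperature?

Base counts: C=5, A=4, G=7, T=5
A+T = 9, G+C = 12
Tm = 2(9) + 4(12) = 18 + 48 = 66°C

66°C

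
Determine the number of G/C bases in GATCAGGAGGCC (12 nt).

8

G=5, A=3, T=1, C=3
Total G or C: 5 + 3 = 8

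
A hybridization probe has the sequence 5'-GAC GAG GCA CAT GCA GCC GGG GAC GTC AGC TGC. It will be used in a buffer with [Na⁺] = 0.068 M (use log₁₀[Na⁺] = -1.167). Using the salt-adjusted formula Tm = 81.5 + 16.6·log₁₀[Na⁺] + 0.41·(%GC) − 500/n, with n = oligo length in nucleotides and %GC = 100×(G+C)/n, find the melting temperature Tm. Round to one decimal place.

Length n = 33. Base counts: C=10, A=7, T=3, G=13
G+C = 23, so %GC = 23/33 × 100 = 69.697%
Salt term: 16.6 × (-1.167) = -19.372
GC term: 0.41 × 69.697 = 28.576; length term: −500/33 = −15.152
Tm = 81.5 + (-19.372) + 28.576 − 15.152 = 75.552 → 75.6°C

75.6°C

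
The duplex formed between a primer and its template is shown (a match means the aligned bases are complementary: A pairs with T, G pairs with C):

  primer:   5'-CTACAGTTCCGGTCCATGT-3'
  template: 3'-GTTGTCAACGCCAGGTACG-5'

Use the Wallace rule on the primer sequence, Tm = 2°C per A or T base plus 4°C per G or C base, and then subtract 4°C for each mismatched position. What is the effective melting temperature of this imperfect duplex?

Primer base counts: A=3, T=6, G=4, C=6 → A+T=9, G+C=10
Perfect-match Tm = 2(9) + 4(10) = 18 + 40 = 58°C
Mismatches (positions where the bases are not complementary): 3 (at positions 2, 9, 19)
Effective Tm = 58 − 3×4 = 58 − 12 = 46°C

46°C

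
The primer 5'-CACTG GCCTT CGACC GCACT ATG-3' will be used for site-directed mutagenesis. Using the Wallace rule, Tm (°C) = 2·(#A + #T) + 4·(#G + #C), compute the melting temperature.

Scanning the sequence gives T=5, C=9, G=5, A=4.
AT pairs contribute 9, GC pairs contribute 14.
Tm = 2(9) + 4(14) = 18 + 56 = 74°C

74°C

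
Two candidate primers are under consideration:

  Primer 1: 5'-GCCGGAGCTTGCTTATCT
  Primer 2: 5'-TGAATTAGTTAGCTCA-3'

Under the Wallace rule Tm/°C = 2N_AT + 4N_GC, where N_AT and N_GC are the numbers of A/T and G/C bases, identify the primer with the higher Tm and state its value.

Primer 1: A+T=8, G+C=10 → Tm = 2(8)+4(10) = 56°C
Primer 2: A+T=11, G+C=5 → Tm = 2(11)+4(5) = 42°C
56°C vs 42°C → primer 1 is higher.

Primer 1, 56°C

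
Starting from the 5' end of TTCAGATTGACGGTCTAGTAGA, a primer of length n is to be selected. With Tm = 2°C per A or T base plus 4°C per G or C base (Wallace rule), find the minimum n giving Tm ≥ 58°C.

n = 21

First 20 bases: TTCAGATTGACGGTCTAGTA → Tm = 56°C (< 58°C)
First 21 bases: TTCAGATTGACGGTCTAGTAG → Tm = 60°C (≥ 58°C)
Since every base adds ≥2°C, Tm only increases with n, so the threshold is first crossed at n = 21.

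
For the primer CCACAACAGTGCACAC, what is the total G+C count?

9

Base counts: A=6, T=1, G=2, C=7
G+C = 2 + 7 = 9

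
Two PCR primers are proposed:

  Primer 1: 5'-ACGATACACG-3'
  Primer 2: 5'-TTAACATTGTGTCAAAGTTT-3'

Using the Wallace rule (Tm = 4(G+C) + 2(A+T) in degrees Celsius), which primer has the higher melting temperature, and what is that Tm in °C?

Primer 2, 50°C

Primer 1: A+T=5, G+C=5 → Tm = 2(5)+4(5) = 30°C
Primer 2: A+T=15, G+C=5 → Tm = 2(15)+4(5) = 50°C
30°C vs 50°C → primer 2 is higher.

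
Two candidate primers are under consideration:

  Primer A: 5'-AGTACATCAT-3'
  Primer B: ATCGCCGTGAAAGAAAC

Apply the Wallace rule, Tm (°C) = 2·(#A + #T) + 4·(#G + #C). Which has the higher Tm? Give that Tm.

Primer A: A+T=7, G+C=3 → Tm = 2(7)+4(3) = 26°C
Primer B: A+T=9, G+C=8 → Tm = 2(9)+4(8) = 50°C
26°C vs 50°C → primer B is higher.

Primer B, 50°C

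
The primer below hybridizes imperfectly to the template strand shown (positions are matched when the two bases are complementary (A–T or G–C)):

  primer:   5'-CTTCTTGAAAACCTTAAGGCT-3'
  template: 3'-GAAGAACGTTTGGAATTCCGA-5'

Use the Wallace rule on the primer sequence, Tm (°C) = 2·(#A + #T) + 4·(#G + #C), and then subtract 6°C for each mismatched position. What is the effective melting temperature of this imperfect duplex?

52°C

Primer base counts: A=6, T=7, G=3, C=5 → A+T=13, G+C=8
Perfect-match Tm = 2(13) + 4(8) = 26 + 32 = 58°C
Mismatches (positions where the bases are not complementary): 1 (at position 8)
Effective Tm = 58 − 1×6 = 58 − 6 = 52°C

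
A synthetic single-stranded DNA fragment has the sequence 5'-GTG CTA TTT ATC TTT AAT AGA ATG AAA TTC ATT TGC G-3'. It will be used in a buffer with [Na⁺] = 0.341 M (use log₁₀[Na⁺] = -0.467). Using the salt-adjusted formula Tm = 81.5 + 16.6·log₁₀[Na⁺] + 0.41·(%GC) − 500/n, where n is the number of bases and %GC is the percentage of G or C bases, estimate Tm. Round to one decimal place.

71.3°C

Length n = 37. Counting bases: T=16, A=11, G=6, C=4
G+C = 10, so %GC = 10/37 × 100 = 27.027%
Salt term: 16.6 × (-0.467) = -7.752
GC term: 0.41 × 27.027 = 11.081; length term: −500/37 = −13.514
Tm = 81.5 + (-7.752) + 11.081 − 13.514 = 71.315 → 71.3°C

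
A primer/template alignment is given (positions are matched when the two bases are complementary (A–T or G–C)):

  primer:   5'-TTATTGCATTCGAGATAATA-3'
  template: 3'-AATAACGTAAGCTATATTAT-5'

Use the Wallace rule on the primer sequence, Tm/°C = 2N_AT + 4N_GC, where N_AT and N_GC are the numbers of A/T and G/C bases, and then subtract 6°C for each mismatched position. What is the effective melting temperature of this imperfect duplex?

Primer base counts: A=7, T=8, G=3, C=2 → A+T=15, G+C=5
Perfect-match Tm = 2(15) + 4(5) = 30 + 20 = 50°C
Mismatches (positions where the bases are not complementary): 1 (at position 14)
Effective Tm = 50 − 1×6 = 50 − 6 = 44°C

44°C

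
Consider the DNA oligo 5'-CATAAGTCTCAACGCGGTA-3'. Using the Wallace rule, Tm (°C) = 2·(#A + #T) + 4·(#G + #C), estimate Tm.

56°C

Base counts: T=4, G=4, C=5, A=6
So N_AT = 10 and N_GC = 9.
Tm = 2×10 + 4×9 = 56°C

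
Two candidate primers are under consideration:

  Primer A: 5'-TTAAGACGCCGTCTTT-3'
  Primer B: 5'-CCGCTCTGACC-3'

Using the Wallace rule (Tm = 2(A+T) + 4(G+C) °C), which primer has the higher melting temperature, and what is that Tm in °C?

Primer A: A+T=9, G+C=7 → Tm = 2(9)+4(7) = 46°C
Primer B: A+T=3, G+C=8 → Tm = 2(3)+4(8) = 38°C
46°C vs 38°C → primer A is higher.

Primer A, 46°C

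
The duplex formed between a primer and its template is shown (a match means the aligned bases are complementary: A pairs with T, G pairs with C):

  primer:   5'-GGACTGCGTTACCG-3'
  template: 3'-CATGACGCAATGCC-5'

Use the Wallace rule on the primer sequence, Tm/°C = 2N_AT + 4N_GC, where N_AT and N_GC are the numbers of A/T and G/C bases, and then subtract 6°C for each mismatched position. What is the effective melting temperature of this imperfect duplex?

34°C

Primer base counts: A=2, T=3, G=5, C=4 → A+T=5, G+C=9
Perfect-match Tm = 2(5) + 4(9) = 10 + 36 = 46°C
Mismatches (positions where the bases are not complementary): 2 (at positions 2, 13)
Effective Tm = 46 − 2×6 = 46 − 12 = 34°C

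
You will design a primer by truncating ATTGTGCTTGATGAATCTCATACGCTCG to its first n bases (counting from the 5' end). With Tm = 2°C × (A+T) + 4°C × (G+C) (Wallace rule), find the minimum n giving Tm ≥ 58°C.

n = 22

First 21 bases: ATTGTGCTTGATGAATCTCAT → Tm = 56°C (< 58°C)
First 22 bases: ATTGTGCTTGATGAATCTCATA → Tm = 58°C (≥ 58°C)
Since every base adds ≥2°C, Tm only increases with n, so the threshold is first crossed at n = 22.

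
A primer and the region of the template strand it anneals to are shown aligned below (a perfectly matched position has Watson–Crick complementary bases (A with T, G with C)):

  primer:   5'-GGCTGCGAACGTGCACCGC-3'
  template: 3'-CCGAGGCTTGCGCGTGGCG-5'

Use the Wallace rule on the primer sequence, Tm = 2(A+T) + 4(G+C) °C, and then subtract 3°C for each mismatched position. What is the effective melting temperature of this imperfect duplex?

60°C

Primer base counts: A=3, T=2, G=7, C=7 → A+T=5, G+C=14
Perfect-match Tm = 2(5) + 4(14) = 10 + 56 = 66°C
Mismatches (positions where the bases are not complementary): 2 (at positions 5, 12)
Effective Tm = 66 − 2×3 = 66 − 6 = 60°C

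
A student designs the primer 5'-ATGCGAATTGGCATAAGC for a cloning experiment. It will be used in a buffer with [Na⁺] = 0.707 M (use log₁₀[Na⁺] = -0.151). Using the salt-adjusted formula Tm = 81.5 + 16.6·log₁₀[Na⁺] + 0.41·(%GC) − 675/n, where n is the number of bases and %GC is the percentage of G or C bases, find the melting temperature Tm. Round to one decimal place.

Length n = 18. Counting bases: G=5, T=4, A=6, C=3
G+C = 8, so %GC = 8/18 × 100 = 44.444%
Salt term: 16.6 × (-0.151) = -2.507
GC term: 0.41 × 44.444 = 18.222; length term: −675/18 = −37.5
Tm = 81.5 + (-2.507) + 18.222 − 37.5 = 59.715 → 59.7°C

59.7°C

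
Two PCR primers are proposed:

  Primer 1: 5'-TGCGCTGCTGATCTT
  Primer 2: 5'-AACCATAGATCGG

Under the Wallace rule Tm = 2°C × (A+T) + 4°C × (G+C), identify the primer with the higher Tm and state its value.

Primer 1, 46°C

Primer 1: A+T=7, G+C=8 → Tm = 2(7)+4(8) = 46°C
Primer 2: A+T=7, G+C=6 → Tm = 2(7)+4(6) = 38°C
46°C vs 38°C → primer 1 is higher.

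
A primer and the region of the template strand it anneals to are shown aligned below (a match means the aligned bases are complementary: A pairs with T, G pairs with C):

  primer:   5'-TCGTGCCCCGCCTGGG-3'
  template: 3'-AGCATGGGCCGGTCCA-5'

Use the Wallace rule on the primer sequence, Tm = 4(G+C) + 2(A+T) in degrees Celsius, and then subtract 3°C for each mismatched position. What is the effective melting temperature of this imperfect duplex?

46°C

Primer base counts: A=0, T=3, G=6, C=7 → A+T=3, G+C=13
Perfect-match Tm = 2(3) + 4(13) = 6 + 52 = 58°C
Mismatches (positions where the bases are not complementary): 4 (at positions 5, 9, 13, 16)
Effective Tm = 58 − 4×3 = 58 − 12 = 46°C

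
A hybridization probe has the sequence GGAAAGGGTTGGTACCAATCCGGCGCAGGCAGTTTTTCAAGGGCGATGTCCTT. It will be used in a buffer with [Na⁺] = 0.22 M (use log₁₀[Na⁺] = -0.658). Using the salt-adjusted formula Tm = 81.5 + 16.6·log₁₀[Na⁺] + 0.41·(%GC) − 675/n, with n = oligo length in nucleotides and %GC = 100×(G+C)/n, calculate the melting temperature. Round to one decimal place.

Length n = 53. Base counts: G=18, C=11, T=13, A=11
G+C = 29, so %GC = 29/53 × 100 = 54.717%
Salt term: 16.6 × (-0.658) = -10.923
GC term: 0.41 × 54.717 = 22.434; length term: −675/53 = −12.736
Tm = 81.5 + (-10.923) + 22.434 − 12.736 = 80.275 → 80.3°C

80.3°C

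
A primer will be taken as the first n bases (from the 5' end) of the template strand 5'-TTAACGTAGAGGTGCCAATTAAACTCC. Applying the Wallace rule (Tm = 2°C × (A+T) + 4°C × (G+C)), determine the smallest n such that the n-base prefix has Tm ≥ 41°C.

n = 15

First 14 bases: TTAACGTAGAGGTG → Tm = 40°C (< 41°C)
First 15 bases: TTAACGTAGAGGTGC → Tm = 44°C (≥ 41°C)
Each additional base adds 2°C (A/T) or 4°C (G/C), so Tm is non-decreasing in n; n = 15 is the first length to reach 41°C.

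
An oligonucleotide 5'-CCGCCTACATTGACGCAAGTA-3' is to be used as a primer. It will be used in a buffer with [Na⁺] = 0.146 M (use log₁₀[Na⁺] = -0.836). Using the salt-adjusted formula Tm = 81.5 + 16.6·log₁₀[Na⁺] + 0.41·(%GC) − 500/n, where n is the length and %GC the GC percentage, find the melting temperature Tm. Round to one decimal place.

65.3°C

Length n = 21. Counting bases: A=6, C=7, T=4, G=4
G+C = 11, so %GC = 11/21 × 100 = 52.381%
Salt term: 16.6 × (-0.836) = -13.878
GC term: 0.41 × 52.381 = 21.476; length term: −500/21 = −23.81
Tm = 81.5 + (-13.878) + 21.476 − 23.81 = 65.288 → 65.3°C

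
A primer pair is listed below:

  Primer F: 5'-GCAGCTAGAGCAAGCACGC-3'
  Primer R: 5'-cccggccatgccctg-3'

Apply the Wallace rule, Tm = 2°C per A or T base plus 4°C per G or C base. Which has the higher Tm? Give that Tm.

Primer F, 62°C

Primer F: A+T=7, G+C=12 → Tm = 2(7)+4(12) = 62°C
Primer R: A+T=3, G+C=12 → Tm = 2(3)+4(12) = 54°C
62°C vs 54°C → primer F is higher.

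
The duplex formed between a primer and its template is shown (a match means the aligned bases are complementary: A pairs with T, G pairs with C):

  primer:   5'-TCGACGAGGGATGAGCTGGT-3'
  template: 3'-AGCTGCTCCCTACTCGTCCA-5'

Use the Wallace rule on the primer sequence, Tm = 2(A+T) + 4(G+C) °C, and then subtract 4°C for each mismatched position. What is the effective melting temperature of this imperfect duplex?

60°C

Primer base counts: A=4, T=4, G=9, C=3 → A+T=8, G+C=12
Perfect-match Tm = 2(8) + 4(12) = 16 + 48 = 64°C
Mismatches (positions where the bases are not complementary): 1 (at position 17)
Effective Tm = 64 − 1×4 = 64 − 4 = 60°C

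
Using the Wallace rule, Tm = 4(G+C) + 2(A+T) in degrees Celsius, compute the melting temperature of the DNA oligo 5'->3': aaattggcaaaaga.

C=1, A=8, G=3, T=2
A+T = 10, G+C = 4
Tm = 2×10 + 4×4 = 36°C

36°C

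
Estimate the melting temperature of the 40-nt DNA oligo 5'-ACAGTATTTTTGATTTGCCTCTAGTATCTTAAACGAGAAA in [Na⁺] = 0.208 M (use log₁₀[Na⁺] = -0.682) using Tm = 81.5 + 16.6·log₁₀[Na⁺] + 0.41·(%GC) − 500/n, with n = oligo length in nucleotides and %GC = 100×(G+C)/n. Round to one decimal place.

Length n = 40. Scanning the sequence gives T=15, A=13, C=6, G=6.
G+C = 12, so %GC = 12/40 × 100 = 30%
Salt term: 16.6 × (-0.682) = -11.321
GC term: 0.41 × 30 = 12.3; length term: −500/40 = −12.5
Tm = 81.5 + (-11.321) + 12.3 − 12.5 = 69.979 → 70.0°C

70.0°C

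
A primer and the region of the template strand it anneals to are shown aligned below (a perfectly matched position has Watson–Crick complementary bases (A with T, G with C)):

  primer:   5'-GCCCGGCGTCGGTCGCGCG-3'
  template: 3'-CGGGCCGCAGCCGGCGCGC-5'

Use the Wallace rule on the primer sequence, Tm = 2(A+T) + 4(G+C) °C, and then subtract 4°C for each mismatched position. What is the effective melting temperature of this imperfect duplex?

68°C

Primer base counts: A=0, T=2, G=9, C=8 → A+T=2, G+C=17
Perfect-match Tm = 2(2) + 4(17) = 4 + 68 = 72°C
Mismatches (positions where the bases are not complementary): 1 (at position 13)
Effective Tm = 72 − 1×4 = 72 − 4 = 68°C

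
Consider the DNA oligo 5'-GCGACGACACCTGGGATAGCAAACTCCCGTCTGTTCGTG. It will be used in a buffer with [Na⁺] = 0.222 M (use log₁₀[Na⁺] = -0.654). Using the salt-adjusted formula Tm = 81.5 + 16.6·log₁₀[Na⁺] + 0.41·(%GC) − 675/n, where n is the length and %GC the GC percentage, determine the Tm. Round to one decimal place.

77.5°C

Length n = 39. Scanning the sequence gives C=12, T=8, A=8, G=11.
G+C = 23, so %GC = 23/39 × 100 = 58.974%
Salt term: 16.6 × (-0.654) = -10.856
GC term: 0.41 × 58.974 = 24.179; length term: −675/39 = −17.308
Tm = 81.5 + (-10.856) + 24.179 − 17.308 = 77.515 → 77.5°C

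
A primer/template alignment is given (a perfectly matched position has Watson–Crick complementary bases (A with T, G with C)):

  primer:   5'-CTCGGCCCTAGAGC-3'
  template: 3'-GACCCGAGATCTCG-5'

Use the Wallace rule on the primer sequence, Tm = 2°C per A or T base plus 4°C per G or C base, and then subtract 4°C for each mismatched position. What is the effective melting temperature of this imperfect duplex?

40°C

Primer base counts: A=2, T=2, G=4, C=6 → A+T=4, G+C=10
Perfect-match Tm = 2(4) + 4(10) = 8 + 40 = 48°C
Mismatches (positions where the bases are not complementary): 2 (at positions 3, 7)
Effective Tm = 48 − 2×4 = 48 − 8 = 40°C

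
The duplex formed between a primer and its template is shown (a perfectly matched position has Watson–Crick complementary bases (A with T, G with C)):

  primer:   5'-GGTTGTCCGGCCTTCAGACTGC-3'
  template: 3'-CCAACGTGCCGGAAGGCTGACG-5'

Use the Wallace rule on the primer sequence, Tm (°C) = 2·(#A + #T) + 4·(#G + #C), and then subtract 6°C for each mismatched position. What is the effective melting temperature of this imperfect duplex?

Primer base counts: A=2, T=6, G=7, C=7 → A+T=8, G+C=14
Perfect-match Tm = 2(8) + 4(14) = 16 + 56 = 72°C
Mismatches (positions where the bases are not complementary): 3 (at positions 6, 7, 16)
Effective Tm = 72 − 3×6 = 72 − 18 = 54°C

54°C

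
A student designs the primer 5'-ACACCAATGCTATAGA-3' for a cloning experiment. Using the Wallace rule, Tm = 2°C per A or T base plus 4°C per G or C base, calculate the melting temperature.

Scanning the sequence gives G=2, C=4, T=3, A=7.
So N_AT = 10 and N_GC = 6.
Tm = 2(10) + 4(6) = 20 + 24 = 44°C

44°C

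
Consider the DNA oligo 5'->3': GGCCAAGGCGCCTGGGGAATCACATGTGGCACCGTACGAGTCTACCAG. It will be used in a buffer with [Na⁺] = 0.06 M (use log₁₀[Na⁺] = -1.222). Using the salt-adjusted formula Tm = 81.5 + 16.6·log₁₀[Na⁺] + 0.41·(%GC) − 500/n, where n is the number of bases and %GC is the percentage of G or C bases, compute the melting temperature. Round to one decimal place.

Length n = 48. Scanning the sequence gives T=7, C=14, A=11, G=16.
G+C = 30, so %GC = 30/48 × 100 = 62.5%
Salt term: 16.6 × (-1.222) = -20.285
GC term: 0.41 × 62.5 = 25.625; length term: −500/48 = −10.417
Tm = 81.5 + (-20.285) + 25.625 − 10.417 = 76.423 → 76.4°C

76.4°C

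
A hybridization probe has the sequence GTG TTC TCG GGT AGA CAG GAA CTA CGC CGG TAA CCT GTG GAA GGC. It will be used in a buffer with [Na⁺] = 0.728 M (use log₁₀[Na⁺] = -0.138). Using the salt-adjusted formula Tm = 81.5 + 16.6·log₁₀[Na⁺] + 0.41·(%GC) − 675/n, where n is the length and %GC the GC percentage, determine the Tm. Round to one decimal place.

Length n = 45. Counting bases: G=16, T=9, C=10, A=10
G+C = 26, so %GC = 26/45 × 100 = 57.778%
Salt term: 16.6 × (-0.138) = -2.291
GC term: 0.41 × 57.778 = 23.689; length term: −675/45 = −15
Tm = 81.5 + (-2.291) + 23.689 − 15 = 87.898 → 87.9°C

87.9°C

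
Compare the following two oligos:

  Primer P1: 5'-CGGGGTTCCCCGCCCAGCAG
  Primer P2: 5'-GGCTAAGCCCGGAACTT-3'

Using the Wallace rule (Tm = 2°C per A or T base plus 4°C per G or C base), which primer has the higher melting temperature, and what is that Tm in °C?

Primer P1: A+T=4, G+C=16 → Tm = 2(4)+4(16) = 72°C
Primer P2: A+T=7, G+C=10 → Tm = 2(7)+4(10) = 54°C
72°C vs 54°C → primer P1 is higher.

Primer P1, 72°C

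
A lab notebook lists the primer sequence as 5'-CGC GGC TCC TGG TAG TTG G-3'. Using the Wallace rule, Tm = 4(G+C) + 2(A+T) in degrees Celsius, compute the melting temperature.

64°C

Counting bases: G=8, T=5, C=5, A=1
AT pairs contribute 6, GC pairs contribute 13.
Tm = 4·13 + 2·6 = 52 + 12 = 64°C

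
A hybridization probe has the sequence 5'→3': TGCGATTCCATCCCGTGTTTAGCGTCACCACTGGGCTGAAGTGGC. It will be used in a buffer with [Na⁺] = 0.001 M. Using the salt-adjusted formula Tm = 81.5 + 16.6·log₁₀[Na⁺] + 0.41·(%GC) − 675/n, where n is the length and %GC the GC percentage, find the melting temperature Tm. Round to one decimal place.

40.4°C

Length n = 45. Scanning the sequence gives C=13, G=13, T=12, A=7.
G+C = 26, so %GC = 26/45 × 100 = 57.778%
Salt term: 16.6 × (-3) = -49.8
GC term: 0.41 × 57.778 = 23.689; length term: −675/45 = −15
Tm = 81.5 + (-49.8) + 23.689 − 15 = 40.389 → 40.4°C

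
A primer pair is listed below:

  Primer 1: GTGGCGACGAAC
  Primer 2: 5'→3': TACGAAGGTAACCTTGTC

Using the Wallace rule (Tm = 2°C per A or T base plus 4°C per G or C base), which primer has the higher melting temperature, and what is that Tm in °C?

Primer 2, 52°C

Primer 1: A+T=4, G+C=8 → Tm = 2(4)+4(8) = 40°C
Primer 2: A+T=10, G+C=8 → Tm = 2(10)+4(8) = 52°C
40°C vs 52°C → primer 2 is higher.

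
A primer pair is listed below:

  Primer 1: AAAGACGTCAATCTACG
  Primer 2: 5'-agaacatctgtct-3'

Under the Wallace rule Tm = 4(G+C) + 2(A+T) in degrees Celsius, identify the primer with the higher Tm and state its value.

Primer 1: A+T=10, G+C=7 → Tm = 2(10)+4(7) = 48°C
Primer 2: A+T=8, G+C=5 → Tm = 2(8)+4(5) = 36°C
48°C vs 36°C → primer 1 is higher.

Primer 1, 48°C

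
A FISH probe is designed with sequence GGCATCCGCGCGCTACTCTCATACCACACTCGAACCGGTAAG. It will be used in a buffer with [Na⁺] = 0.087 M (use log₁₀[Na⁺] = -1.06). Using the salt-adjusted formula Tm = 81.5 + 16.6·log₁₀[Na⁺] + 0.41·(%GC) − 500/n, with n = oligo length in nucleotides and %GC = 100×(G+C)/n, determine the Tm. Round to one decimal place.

Length n = 42. Scanning the sequence gives A=10, T=7, C=16, G=9.
G+C = 25, so %GC = 25/42 × 100 = 59.524%
Salt term: 16.6 × (-1.06) = -17.596
GC term: 0.41 × 59.524 = 24.405; length term: −500/42 = −11.905
Tm = 81.5 + (-17.596) + 24.405 − 11.905 = 76.404 → 76.4°C

76.4°C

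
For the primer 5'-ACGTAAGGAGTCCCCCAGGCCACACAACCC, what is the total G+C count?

19

Base counts: G=6, A=9, C=13, T=2
G+C = 6 + 13 = 19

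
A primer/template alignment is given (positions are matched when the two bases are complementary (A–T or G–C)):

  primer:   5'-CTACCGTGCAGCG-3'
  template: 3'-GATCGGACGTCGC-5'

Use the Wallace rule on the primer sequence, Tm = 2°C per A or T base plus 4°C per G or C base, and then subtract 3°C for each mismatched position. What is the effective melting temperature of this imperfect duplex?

Primer base counts: A=2, T=2, G=4, C=5 → A+T=4, G+C=9
Perfect-match Tm = 2(4) + 4(9) = 8 + 36 = 44°C
Mismatches (positions where the bases are not complementary): 2 (at positions 4, 6)
Effective Tm = 44 − 2×3 = 44 − 6 = 38°C

38°C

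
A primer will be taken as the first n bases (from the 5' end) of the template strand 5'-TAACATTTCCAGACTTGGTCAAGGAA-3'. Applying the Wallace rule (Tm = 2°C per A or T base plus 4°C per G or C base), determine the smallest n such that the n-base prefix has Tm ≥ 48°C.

n = 18

First 17 bases: TAACATTTCCAGACTTG → Tm = 46°C (< 48°C)
First 18 bases: TAACATTTCCAGACTTGG → Tm = 50°C (≥ 48°C)
Each additional base adds 2°C (A/T) or 4°C (G/C), so Tm is non-decreasing in n; n = 18 is the first length to reach 48°C.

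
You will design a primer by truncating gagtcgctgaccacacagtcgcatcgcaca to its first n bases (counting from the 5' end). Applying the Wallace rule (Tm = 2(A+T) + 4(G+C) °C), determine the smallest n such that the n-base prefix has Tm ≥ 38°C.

n = 12

First 11 bases: GAGTCGCTGAC → Tm = 36°C (< 38°C)
First 12 bases: GAGTCGCTGACC → Tm = 40°C (≥ 38°C)
Since every base adds ≥2°C, Tm only increases with n, so the threshold is first crossed at n = 12.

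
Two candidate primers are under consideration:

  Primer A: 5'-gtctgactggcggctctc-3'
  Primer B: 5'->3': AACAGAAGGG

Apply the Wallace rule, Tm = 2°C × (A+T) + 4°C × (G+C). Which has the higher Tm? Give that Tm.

Primer A: A+T=6, G+C=12 → Tm = 2(6)+4(12) = 60°C
Primer B: A+T=5, G+C=5 → Tm = 2(5)+4(5) = 30°C
60°C vs 30°C → primer A is higher.

Primer A, 60°C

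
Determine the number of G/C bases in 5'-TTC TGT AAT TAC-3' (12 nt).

3

Counting bases: G=1, T=6, C=2, A=3
G+C = 1 + 2 = 3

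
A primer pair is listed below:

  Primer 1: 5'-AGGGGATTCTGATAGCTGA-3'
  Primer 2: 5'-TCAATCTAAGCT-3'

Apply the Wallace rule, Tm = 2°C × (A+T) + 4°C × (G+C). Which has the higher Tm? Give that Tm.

Primer 1, 56°C

Primer 1: A+T=10, G+C=9 → Tm = 2(10)+4(9) = 56°C
Primer 2: A+T=8, G+C=4 → Tm = 2(8)+4(4) = 32°C
56°C vs 32°C → primer 1 is higher.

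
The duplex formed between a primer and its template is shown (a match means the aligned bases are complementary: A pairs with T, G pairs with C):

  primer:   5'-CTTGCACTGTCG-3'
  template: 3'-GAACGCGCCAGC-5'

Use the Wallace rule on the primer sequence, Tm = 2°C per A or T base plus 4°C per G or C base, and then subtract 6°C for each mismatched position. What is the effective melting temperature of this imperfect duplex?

Primer base counts: A=1, T=4, G=3, C=4 → A+T=5, G+C=7
Perfect-match Tm = 2(5) + 4(7) = 10 + 28 = 38°C
Mismatches (positions where the bases are not complementary): 2 (at positions 6, 8)
Effective Tm = 38 − 2×6 = 38 − 12 = 26°C

26°C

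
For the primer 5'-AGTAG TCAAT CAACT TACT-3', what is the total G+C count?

6

G=2, C=4, T=6, A=7
Total G or C: 2 + 4 = 6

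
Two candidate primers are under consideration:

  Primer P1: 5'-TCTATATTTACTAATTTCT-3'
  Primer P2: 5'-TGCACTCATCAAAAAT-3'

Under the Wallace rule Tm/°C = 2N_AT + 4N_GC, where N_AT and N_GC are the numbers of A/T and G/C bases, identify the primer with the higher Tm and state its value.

Primer P1: A+T=16, G+C=3 → Tm = 2(16)+4(3) = 44°C
Primer P2: A+T=11, G+C=5 → Tm = 2(11)+4(5) = 42°C
44°C vs 42°C → primer P1 is higher.

Primer P1, 44°C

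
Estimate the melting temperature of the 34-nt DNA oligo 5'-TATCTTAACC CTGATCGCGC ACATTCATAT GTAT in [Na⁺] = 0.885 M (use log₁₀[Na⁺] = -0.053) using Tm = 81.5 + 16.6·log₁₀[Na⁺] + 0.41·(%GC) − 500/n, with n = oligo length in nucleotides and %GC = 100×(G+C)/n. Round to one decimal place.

81.6°C

Length n = 34. Counting bases: A=9, G=4, T=12, C=9
G+C = 13, so %GC = 13/34 × 100 = 38.235%
Salt term: 16.6 × (-0.053) = -0.88
GC term: 0.41 × 38.235 = 15.676; length term: −500/34 = −14.706
Tm = 81.5 + (-0.88) + 15.676 − 14.706 = 81.59 → 81.6°C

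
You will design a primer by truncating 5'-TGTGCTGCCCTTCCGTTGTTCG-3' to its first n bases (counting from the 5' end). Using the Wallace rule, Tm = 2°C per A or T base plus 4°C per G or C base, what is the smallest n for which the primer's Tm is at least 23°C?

n = 8

First 7 bases: TGTGCTG → Tm = 22°C (< 23°C)
First 8 bases: TGTGCTGC → Tm = 26°C (≥ 23°C)
Since every base adds ≥2°C, Tm only increases with n, so the threshold is first crossed at n = 8.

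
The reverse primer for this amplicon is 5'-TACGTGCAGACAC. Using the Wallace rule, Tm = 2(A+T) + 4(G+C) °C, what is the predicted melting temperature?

Counting bases: G=3, A=4, T=2, C=4
So N_AT = 6 and N_GC = 7.
Tm = 2×6 + 4×7 = 40°C

40°C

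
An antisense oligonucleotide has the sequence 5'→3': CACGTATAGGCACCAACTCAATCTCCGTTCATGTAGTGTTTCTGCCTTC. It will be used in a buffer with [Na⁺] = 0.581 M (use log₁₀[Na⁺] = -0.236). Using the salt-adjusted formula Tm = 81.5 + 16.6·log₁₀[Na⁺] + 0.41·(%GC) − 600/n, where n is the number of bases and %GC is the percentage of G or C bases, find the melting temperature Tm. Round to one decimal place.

84.6°C

Length n = 49. Scanning the sequence gives C=15, A=10, G=8, T=16.
G+C = 23, so %GC = 23/49 × 100 = 46.939%
Salt term: 16.6 × (-0.236) = -3.918
GC term: 0.41 × 46.939 = 19.245; length term: −600/49 = −12.245
Tm = 81.5 + (-3.918) + 19.245 − 12.245 = 84.582 → 84.6°C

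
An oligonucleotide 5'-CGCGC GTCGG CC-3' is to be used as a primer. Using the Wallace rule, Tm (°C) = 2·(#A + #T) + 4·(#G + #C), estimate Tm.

46°C

G=5, A=0, C=6, T=1
AT pairs contribute 1, GC pairs contribute 11.
Tm = 4·11 + 2·1 = 44 + 2 = 46°C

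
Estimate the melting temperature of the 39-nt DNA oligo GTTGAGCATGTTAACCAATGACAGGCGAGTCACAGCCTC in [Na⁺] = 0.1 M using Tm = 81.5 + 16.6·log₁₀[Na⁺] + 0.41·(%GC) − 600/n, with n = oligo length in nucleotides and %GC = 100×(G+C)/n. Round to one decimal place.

70.5°C

Length n = 39. Scanning the sequence gives C=10, T=8, A=11, G=10.
G+C = 20, so %GC = 20/39 × 100 = 51.282%
Salt term: 16.6 × (-1) = -16.6
GC term: 0.41 × 51.282 = 21.026; length term: −600/39 = −15.385
Tm = 81.5 + (-16.6) + 21.026 − 15.385 = 70.541 → 70.5°C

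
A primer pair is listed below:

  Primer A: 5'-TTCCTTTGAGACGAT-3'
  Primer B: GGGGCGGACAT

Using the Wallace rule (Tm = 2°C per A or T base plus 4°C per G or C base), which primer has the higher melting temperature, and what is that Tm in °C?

Primer A, 42°C

Primer A: A+T=9, G+C=6 → Tm = 2(9)+4(6) = 42°C
Primer B: A+T=3, G+C=8 → Tm = 2(3)+4(8) = 38°C
42°C vs 38°C → primer A is higher.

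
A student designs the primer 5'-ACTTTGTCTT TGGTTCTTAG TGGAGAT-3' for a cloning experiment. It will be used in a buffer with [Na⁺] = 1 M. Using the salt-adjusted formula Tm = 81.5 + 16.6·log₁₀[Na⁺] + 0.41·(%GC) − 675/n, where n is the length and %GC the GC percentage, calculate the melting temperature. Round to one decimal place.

Length n = 27. A=4, G=7, C=3, T=13
G+C = 10, so %GC = 10/27 × 100 = 37.037%
Salt term: 16.6 × (0) = 0
GC term: 0.41 × 37.037 = 15.185; length term: −675/27 = −25
Tm = 81.5 + (0) + 15.185 − 25 = 71.685 → 71.7°C

71.7°C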